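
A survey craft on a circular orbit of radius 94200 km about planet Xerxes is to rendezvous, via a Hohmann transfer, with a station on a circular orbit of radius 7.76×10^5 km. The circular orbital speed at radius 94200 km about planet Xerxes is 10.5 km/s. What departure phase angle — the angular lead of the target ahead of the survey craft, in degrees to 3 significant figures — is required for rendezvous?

φ = 104°

From the circular-orbit relation v² = μ/r at r = 94200 km: μ = v²r = (10.5)² × 94200 = 1.03856×10^7 km³/s².
The Hohmann ellipse has a_t = (r₁ + r₂)/2 = 4.351×10^5 km.
The half-period of the transfer ellipse is t = π√(a_t³/μ) = 2.798×10^5 s.
Target angular speed ω₂ = √(μ/r₂³) = 4.714×10^-6 rad/s.
Angle swept by the target during transfer: ω₂·t = 1.319 rad = 75.57°.
Arrival is 180° from departure on the ellipse, so φ = 180° − 75.57° = 104°.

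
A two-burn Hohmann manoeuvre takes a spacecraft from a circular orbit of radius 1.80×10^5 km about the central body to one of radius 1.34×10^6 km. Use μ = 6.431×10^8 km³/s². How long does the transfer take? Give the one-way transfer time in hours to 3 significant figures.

Semi-major axis of the transfer orbit: a_t = (1.800×10^5 + 1.340×10^6)/2 = 7.600×10^5 km.
Transfer time t = π√(a_t³/μ) = π√((7.600×10^5)³ / 6.431×10^8) = 82080 s.
Converting: 82080 s ÷ 3600 s/hour = 22.8 hours.

t = 22.8 hours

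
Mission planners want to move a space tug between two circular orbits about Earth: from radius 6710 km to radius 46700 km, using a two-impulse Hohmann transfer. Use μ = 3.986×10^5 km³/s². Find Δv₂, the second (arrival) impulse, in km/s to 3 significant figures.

The Hohmann ellipse has a_t = (r₁ + r₂)/2 = 26705 km.
On the circular orbit at r = 46700 km, v_c = √(μ/r) = 2.9215 km/s.
Vis-viva on the transfer ellipse at r = 46700 km gives v_t = √[μ(2/r − 1/a_t)] = 1.4645 km/s.
Δv₂ = |v_t − v_c| = |1.4645 − 2.9215| = 1.457 km/s.

Δv₂ = 1.46 km/s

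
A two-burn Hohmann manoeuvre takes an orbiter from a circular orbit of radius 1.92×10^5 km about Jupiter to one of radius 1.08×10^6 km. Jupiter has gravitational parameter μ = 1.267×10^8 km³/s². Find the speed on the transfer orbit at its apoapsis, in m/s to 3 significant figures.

The Hohmann ellipse has a_t = (r₁ + r₂)/2 = 6.360×10^5 km.
The apoapsis of the transfer ellipse is at r = 1.080×10^6 km.
Vis-viva: v = √[μ(2/r − 1/a_t)] = √[1.267×10^8 × (2/1.080×10^6 − 1/6.360×10^5)] = 5.951 km/s.

v = 5950 m/s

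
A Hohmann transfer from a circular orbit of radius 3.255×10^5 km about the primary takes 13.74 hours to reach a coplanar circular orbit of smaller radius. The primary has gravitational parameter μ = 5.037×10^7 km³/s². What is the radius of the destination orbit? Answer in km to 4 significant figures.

Transfer time t = 13.74 hours = 49464 s, and t = π√(a_t³/μ).
So a_t = (μ t²/π²)^(1/3) = (5.037×10^7 × (49464)² / π²)^(1/3) = 2.3200×10^5 km.
Since a_t = (r₁ + r₂)/2, r₂ = 2a_t − r₁ = 2×2.3200×10^5 − 3.255×10^5 = 1.385×10^5 km.

r₂ = 1.385×10^5 km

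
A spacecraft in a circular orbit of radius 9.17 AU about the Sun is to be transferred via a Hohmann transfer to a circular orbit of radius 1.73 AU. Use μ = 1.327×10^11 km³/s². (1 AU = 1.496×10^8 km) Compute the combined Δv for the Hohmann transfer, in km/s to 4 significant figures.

In km: r₁ = 9.17 × 1.496×10^8 = 1.371832×10^9 km; r₂ = 1.73 × 1.496×10^8 = 2.58808×10^8 km.
The Hohmann ellipse has a_t = (r₁ + r₂)/2 = 8.1532×10^8 km.
At r₁ the circular-orbit speed is v₁ = √(μ/r₁) = 9.835 km/s.
Transfer-orbit speed at r₁ (vis-viva equation): v_a = √[μ(2/r₁ − 1/a_t)] = 5.541 km/s.
First burn Δv₁ = |v_a − v₁| = 4.294 km/s.
Circular speed at r₂: v₂ = √(μ/r₂) = 22.644 km/s.
Transfer-orbit speed at r₂: v_p = √[μ(2/r₂ − 1/a_t)] = 29.372 km/s.
Second burn Δv₂ = |v₂ − v_p| = 6.728 km/s.
Δv = Δv₁ + Δv₂ = 4.294 + 6.728 = 11.02 km/s.

Δv = 11.02 km/s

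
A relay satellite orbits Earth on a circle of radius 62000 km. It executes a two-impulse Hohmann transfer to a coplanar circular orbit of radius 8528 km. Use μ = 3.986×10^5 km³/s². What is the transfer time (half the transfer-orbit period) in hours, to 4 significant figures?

t = 9.153 hours

The Hohmann ellipse has a_t = (r₁ + r₂)/2 = 35264 km.
Half the transfer-orbit period gives t = π√(a_t³/μ) = 32950 s.
Converting: 32950 s ÷ 3600 s/hour = 9.153 hours.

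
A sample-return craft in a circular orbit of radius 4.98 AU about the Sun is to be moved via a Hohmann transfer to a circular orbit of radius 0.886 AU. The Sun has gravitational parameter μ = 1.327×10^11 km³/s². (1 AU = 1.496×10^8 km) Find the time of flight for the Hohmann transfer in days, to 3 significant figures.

In km: r₁ = 4.98 × 1.496×10^8 = 7.45008×10^8 km; r₂ = 0.886 × 1.496×10^8 = 1.325456×10^8 km.
Semi-major axis of the transfer orbit: a_t = (7.45008×10^8 + 1.325456×10^8)/2 = 4.387768×10^8 km.
By Kepler's third law the transfer-orbit period is T = 2π√(a_t³/μ), so t = T/2 = 7.926×10^7 s.
Converting: 7.926×10^7 s ÷ 86400 s/day = 917 days.

t = 917 days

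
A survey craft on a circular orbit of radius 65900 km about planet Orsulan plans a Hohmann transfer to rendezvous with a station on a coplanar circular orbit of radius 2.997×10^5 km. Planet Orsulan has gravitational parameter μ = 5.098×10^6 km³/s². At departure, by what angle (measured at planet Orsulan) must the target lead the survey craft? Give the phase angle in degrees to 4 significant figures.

Transfer-ellipse semi-major axis a_t = (r₁ + r₂)/2 = (65900 + 2.997×10^5)/2 = 1.828×10^5 km.
Transfer time t = π√(a_t³/μ) = 1.08746×10^5 s.
The target's mean motion on its circular orbit is ω₂ = √(μ/r₂³) = 1.37616×10^-5 rad/s.
Angle swept by the target during transfer: ω₂·t = 1.4965 rad = 85.74°.
Arrival is 180° from departure on the ellipse, so φ = 180° − 85.74° = 94.26°.

φ = 94.26°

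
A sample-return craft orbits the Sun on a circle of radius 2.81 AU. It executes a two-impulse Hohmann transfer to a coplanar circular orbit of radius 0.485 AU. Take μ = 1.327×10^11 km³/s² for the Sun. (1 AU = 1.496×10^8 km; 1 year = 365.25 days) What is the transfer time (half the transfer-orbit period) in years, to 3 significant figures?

t = 1.06 years

In km: r₁ = 2.81 × 1.496×10^8 = 4.20376×10^8 km; r₂ = 0.485 × 1.496×10^8 = 7.2556×10^7 km.
The Hohmann ellipse has a_t = (r₁ + r₂)/2 = 2.46466×10^8 km.
Transfer time t = π√(a_t³/μ) = π√((2.46466×10^8)³ / 1.327×10^11) = 3.337×10^7 s.
Converting: 3.337×10^7 s ÷ 3.15576×10^7 s/year (365.25 × 86400) = 1.06 years.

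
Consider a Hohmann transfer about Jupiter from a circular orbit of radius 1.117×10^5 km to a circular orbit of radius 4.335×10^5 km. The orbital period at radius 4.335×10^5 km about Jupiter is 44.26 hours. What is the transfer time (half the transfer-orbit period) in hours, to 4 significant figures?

t = 11.04 hours

From Kepler's third law T² = 4π²r³/μ at r = 4.335×10^5 km, T = 44.26 hours = 44.26 × 3600 s = 1.59336×10^5 s: μ = 4π²r³/T² = 1.26677×10^8 km³/s².
Semi-major axis of the transfer orbit: a_t = (1.117×10^5 + 4.335×10^5)/2 = 2.726×10^5 km.
Half the transfer-orbit period gives t = π√(a_t³/μ) = 39730 s.
Converting: 39730 s ÷ 3600 s/hour = 11.04 hours.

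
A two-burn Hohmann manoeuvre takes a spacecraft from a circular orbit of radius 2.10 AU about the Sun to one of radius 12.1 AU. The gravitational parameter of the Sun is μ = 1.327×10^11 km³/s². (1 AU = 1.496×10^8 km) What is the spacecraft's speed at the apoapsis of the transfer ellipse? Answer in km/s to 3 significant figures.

In km: r₁ = 2.10 × 1.496×10^8 = 3.1416×10^8 km; r₂ = 12.1 × 1.496×10^8 = 1.81016×10^9 km.
Semi-major axis of the transfer orbit: a_t = (3.1416×10^8 + 1.81016×10^9)/2 = 1.06216×10^9 km.
The apoapsis of the transfer ellipse is at r = 1.81016×10^9 km.
Applying v² = μ(2/r − 1/a_t): v = 4.656 km/s.

v = 4.66 km/s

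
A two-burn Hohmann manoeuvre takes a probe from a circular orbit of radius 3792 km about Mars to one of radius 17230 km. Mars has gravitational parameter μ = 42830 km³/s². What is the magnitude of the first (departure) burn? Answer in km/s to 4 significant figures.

Δv₁ = 0.9421 km/s

Transfer-ellipse semi-major axis a_t = (r₁ + r₂)/2 = (3792 + 17230)/2 = 10511 km.
Circular speed at r = 3792 km: v_c = √(μ/r) = 3.3608 km/s.
Transfer-orbit speed at the same r (vis-viva, a = a_t): v_t = √[μ(2/r − 1/a_t)] = 4.3029 km/s.
Δv₁ = |v_t − v_c| = |4.3029 − 3.3608| = 0.9421 km/s.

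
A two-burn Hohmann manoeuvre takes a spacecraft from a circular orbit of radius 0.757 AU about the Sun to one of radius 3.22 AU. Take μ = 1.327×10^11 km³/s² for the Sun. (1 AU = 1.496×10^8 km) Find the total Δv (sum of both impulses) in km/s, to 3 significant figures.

Δv = 15.7 km/s

In km: r₁ = 0.757 × 1.496×10^8 = 1.132472×10^8 km; r₂ = 3.22 × 1.496×10^8 = 4.81712×10^8 km.
Semi-major axis of the transfer orbit: a_t = (1.132472×10^8 + 4.81712×10^8)/2 = 2.974796×10^8 km.
Circular speed at r₁: v₁ = √(μ/r₁) = √(1.327×10^11/1.132472×10^8) = 34.231 km/s.
Transfer-orbit speed at r₁ (vis-viva): v_p = √[μ(2/r₁ − 1/a_t)] = 43.560 km/s.
First burn Δv₁ = |v_p − v₁| = 9.329 km/s.
At r₂, v₂ = √(μ/r₂) = 16.5975 km/s.
Transfer-orbit speed at r₂: v_a = √[μ(2/r₂ − 1/a_t)] = 10.2406 km/s.
Second burn Δv₂ = |v₂ − v_a| = 6.357 km/s.
Total Δv = Δv₁ + Δv₂ = 15.69 km/s.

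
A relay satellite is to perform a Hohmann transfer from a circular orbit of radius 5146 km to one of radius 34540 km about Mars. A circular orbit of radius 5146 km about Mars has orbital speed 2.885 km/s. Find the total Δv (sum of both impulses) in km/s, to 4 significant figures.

From the circular-orbit relation v² = μ/r at r = 5146 km: μ = v²r = (2.885)² × 5146 = 42831.3 km³/s².
Semi-major axis of the transfer orbit: a_t = (5146 + 34540)/2 = 19843 km.
At r₁ the circular-orbit speed is v₁ = √(μ/r₁) = 2.8850 km/s.
On the transfer ellipse at r₁, vis-viva equation gives v_p = √[μ(2/r₁ − 1/a_t)] = 3.8063 km/s.
First burn Δv₁ = |v_p − v₁| = 0.9213 km/s.
At r₂, v₂ = √(μ/r₂) = 1.1136 km/s.
Transfer-orbit speed at r₂: v_a = √[μ(2/r₂ − 1/a_t)] = 0.56709 km/s.
Second burn Δv₂ = |v₂ − v_a| = 0.5465 km/s.
Δv = Δv₁ + Δv₂ = 0.9213 + 0.5465 = 1.468 km/s.

Δv = 1.468 km/s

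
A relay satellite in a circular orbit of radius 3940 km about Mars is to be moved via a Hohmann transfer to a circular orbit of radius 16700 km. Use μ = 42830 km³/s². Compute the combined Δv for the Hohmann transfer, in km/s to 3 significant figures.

Δv = 1.51 km/s

Transfer-ellipse semi-major axis a_t = (r₁ + r₂)/2 = (3940 + 16700)/2 = 10320 km.
Circular speed at r₁: v₁ = √(μ/r₁) = √(42830/3940) = 3.2971 km/s.
On the transfer ellipse at r₁, v² = μ(2/r − 1/a) gives v_p = √[μ(2/r₁ − 1/a_t)] = 4.1942 km/s.
First burn Δv₁ = |v_p − v₁| = 0.8971 km/s.
Circular speed at r₂: v₂ = √(μ/r₂) = 1.60146 km/s.
Transfer-orbit speed at r₂: v_a = √[μ(2/r₂ − 1/a_t)] = 0.989519 km/s.
Second burn Δv₂ = |v₂ − v_a| = 0.6119 km/s.
Δv = Δv₁ + Δv₂ = 0.8971 + 0.6119 = 1.509 km/s.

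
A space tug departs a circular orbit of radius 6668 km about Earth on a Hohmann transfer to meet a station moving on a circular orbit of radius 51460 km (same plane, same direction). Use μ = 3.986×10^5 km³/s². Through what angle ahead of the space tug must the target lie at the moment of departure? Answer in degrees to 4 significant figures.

φ = 103.6°

Transfer-ellipse semi-major axis a_t = (r₁ + r₂)/2 = (6668 + 51460)/2 = 29064 km.
The half-period of the transfer ellipse is t = π√(a_t³/μ) = 24656 s.
Target angular speed ω₂ = √(μ/r₂³) = 5.4083×10^-5 rad/s.
Angle swept by the target during transfer: ω₂·t = 1.3335 rad = 76.40°.
Arrival is 180° from departure on the ellipse, so φ = 180° − 76.40° = 103.6°.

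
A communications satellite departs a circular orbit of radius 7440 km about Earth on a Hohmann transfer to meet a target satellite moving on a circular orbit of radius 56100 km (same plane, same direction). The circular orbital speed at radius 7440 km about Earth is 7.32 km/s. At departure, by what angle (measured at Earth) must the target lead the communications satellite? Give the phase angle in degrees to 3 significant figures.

From the circular-orbit relation v² = μ/r at r = 7440 km: μ = v²r = (7.32)² × 7440 = 3.98653×10^5 km³/s².
The Hohmann ellipse has a_t = (r₁ + r₂)/2 = 31770 km.
Transfer time t = π√(a_t³/μ) = 28176 s.
The target's mean motion on its circular orbit is ω₂ = √(μ/r₂³) = 4.7517×10^-5 rad/s.
Angle swept by the target during transfer: ω₂·t = 1.3388 rad = 76.71°.
The communications satellite traverses 180° on the transfer ellipse, so the target must lead by 180° − 76.71° = 103°.

φ = 103°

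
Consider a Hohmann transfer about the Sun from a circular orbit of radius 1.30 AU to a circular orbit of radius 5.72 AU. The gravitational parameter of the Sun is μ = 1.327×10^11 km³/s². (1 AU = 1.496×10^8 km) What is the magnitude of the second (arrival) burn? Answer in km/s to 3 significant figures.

In km: r₁ = 1.30 × 1.496×10^8 = 1.9448×10^8 km; r₂ = 5.72 × 1.496×10^8 = 8.55712×10^8 km.
Semi-major axis of the transfer orbit: a_t = (1.9448×10^8 + 8.55712×10^8)/2 = 5.25096×10^8 km.
On the circular orbit at r = 8.55712×10^8 km, v_c = √(μ/r) = 12.453 km/s.
Vis-viva on the transfer ellipse at r = 8.55712×10^8 km gives v_t = √[μ(2/r − 1/a_t)] = 7.5786 km/s.
Δv₂ = |v_t − v_c| = |7.5786 − 12.453| = 4.874 km/s.

Δv₂ = 4.87 km/s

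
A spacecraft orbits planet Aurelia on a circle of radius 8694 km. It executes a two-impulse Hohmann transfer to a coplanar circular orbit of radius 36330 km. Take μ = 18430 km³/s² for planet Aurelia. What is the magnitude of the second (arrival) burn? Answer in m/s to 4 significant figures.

Transfer-ellipse semi-major axis a_t = (r₁ + r₂)/2 = (8694 + 36330)/2 = 22512 km.
On the circular orbit at r = 36330 km, v_c = √(μ/r) = 0.7122 km/s.
Transfer-orbit speed at the same r (vis-viva, a = a_t): v_t = √[μ(2/r − 1/a_t)] = 0.4426 km/s.
Δv₂ = |v_t − v_c| = |0.4426 − 0.7122| = 0.2696 km/s.

Δv₂ = 269.6 m/s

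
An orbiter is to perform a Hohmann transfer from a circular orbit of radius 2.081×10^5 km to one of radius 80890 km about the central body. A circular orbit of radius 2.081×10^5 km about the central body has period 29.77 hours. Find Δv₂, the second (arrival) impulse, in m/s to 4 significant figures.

From Kepler's third law T² = 4π²r³/μ at r = 2.081×10^5 km, T = 29.77 hours = 29.77 × 3600 s = 1.07172×10^5 s: μ = 4π²r³/T² = 3.09751×10^7 km³/s².
Transfer-ellipse semi-major axis a_t = (r₁ + r₂)/2 = (2.081×10^5 + 80890)/2 = 1.44495×10^5 km.
On the circular orbit at r = 80890 km, v_c = √(μ/r) = 19.569 km/s.
Transfer-orbit speed at the same r (vis-viva, a = a_t): v_t = √[μ(2/r − 1/a_t)] = 23.484 km/s.
Δv₂ = |v_t − v_c| = |23.484 − 19.569| = 3.915 km/s.

Δv₂ = 3915 m/s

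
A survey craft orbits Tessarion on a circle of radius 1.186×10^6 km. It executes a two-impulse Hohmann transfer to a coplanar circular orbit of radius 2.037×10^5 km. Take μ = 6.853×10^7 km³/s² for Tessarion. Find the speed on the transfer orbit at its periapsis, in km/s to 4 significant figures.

v = 23.96 km/s

The Hohmann ellipse has a_t = (r₁ + r₂)/2 = 6.9485×10^5 km.
The periapsis of the transfer ellipse is at r = 2.037×10^5 km.
Vis-viva: v = √[μ(2/r − 1/a_t)] = √[6.853×10^7 × (2/2.037×10^5 − 1/6.9485×10^5)] = 23.96 km/s.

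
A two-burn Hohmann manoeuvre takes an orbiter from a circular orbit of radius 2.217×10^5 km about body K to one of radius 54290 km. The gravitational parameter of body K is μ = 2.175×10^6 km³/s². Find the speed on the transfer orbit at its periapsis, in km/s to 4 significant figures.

The Hohmann ellipse has a_t = (r₁ + r₂)/2 = 1.37995×10^5 km.
At periapsis, r = 54290 km.
From the vis-viva equation, v = √[μ(2/r − 1/a_t)] = 8.023 km/s.

v = 8.023 km/s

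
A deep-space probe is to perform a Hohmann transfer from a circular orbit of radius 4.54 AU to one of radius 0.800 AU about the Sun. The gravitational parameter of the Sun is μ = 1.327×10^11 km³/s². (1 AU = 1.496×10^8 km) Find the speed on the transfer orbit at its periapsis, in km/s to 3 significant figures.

In km: r₁ = 4.54 × 1.496×10^8 = 6.79184×10^8 km; r₂ = 0.800 × 1.496×10^8 = 1.1968×10^8 km.
Semi-major axis of the transfer orbit: a_t = (6.79184×10^8 + 1.1968×10^8)/2 = 3.99432×10^8 km.
At periapsis, r = 1.1968×10^8 km.
Vis-viva: v = √[μ(2/r − 1/a_t)] = √[1.327×10^11 × (2/1.1968×10^8 − 1/3.99432×10^8)] = 43.42 km/s.

v = 43.4 km/s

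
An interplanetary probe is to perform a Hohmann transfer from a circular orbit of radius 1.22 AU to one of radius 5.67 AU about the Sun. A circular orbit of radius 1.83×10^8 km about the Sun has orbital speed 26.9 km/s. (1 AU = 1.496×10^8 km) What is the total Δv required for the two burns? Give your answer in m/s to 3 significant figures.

Δv = 12700 m/s

From the circular-orbit relation v² = μ/r at r = 1.83×10^8 km: μ = v²r = (26.9)² × 1.83×10^8 = 1.32421×10^11 km³/s².
In km: r₁ = 1.22 × 1.496×10^8 = 1.82512×10^8 km; r₂ = 5.67 × 1.496×10^8 = 8.48232×10^8 km.
The Hohmann ellipse has a_t = (r₁ + r₂)/2 = 5.15372×10^8 km.
Circular speed at r₁: v₁ = √(μ/r₁) = √(1.32421×10^11/1.82512×10^8) = 26.935939 km/s.
On the transfer ellipse at r₁, vis-viva equation gives v_p = √[μ(2/r₁ − 1/a_t)] = 34.556443 km/s.
First burn Δv₁ = |v_p − v₁| = 7.621 km/s.
Circular speed at r₂: v₂ = √(μ/r₂) = 12.4945 km/s.
Transfer-orbit speed at r₂: v_a = √[μ(2/r₂ − 1/a_t)] = 7.43543 km/s.
Second burn Δv₂ = |v₂ − v_a| = 5.059 km/s.
Δv = Δv₁ + Δv₂ = 7.621 + 5.059 = 12.68 km/s.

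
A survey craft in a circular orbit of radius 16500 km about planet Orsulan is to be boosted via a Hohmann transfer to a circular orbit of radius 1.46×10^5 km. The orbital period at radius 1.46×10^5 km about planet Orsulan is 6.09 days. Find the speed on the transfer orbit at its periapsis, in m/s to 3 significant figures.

v = 6950 m/s

From Kepler's third law T² = 4π²r³/μ at r = 1.46×10^5 km, T = 6.09 days = 6.09 × 86400 s = 5.26176×10^5 s: μ = 4π²r³/T² = 4.43768×10^5 km³/s².
Transfer-ellipse semi-major axis a_t = (r₁ + r₂)/2 = (16500 + 1.460×10^5)/2 = 81250 km.
The periapsis of the transfer ellipse is at r = 16500 km.
Vis-viva: v = √[μ(2/r − 1/a_t)] = √[4.43768×10^5 × (2/16500 − 1/81250)] = 6.952 km/s.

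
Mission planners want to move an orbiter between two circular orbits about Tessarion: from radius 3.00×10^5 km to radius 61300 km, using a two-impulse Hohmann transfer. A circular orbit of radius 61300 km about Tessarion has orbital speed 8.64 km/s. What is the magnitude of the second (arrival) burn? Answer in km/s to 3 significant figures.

From the circular-orbit relation v² = μ/r at r = 61300 km: μ = v²r = (8.64)² × 61300 = 4.57602×10^6 km³/s².
Semi-major axis of the transfer orbit: a_t = (3.000×10^5 + 61300)/2 = 1.8065×10^5 km.
Circular speed at r = 61300 km: v_c = √(μ/r) = 8.6400 km/s.
Vis-viva on the transfer ellipse at r = 61300 km gives v_t = √[μ(2/r − 1/a_t)] = 11.134 km/s.
Δv₂ = |v_t − v_c| = |11.134 − 8.6400| = 2.494 km/s.

Δv₂ = 2.49 km/s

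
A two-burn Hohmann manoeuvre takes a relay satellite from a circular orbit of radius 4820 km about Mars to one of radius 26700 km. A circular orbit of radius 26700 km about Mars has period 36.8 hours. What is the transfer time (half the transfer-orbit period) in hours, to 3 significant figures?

From Kepler's third law T² = 4π²r³/μ at r = 26700 km, T = 36.8 hours = 36.8 × 3600 s = 1.3248×10^5 s: μ = 4π²r³/T² = 42814.7 km³/s².
Transfer-ellipse semi-major axis a_t = (r₁ + r₂)/2 = (4820 + 26700)/2 = 15760 km.
Half the transfer-orbit period gives t = π√(a_t³/μ) = 30040 s.
Converting: 30040 s ÷ 3600 s/hour = 8.34 hours.

t = 8.34 hours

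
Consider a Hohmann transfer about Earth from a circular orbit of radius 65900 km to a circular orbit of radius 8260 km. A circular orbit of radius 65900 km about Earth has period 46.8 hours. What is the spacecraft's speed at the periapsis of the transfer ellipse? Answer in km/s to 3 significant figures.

From Kepler's third law T² = 4π²r³/μ at r = 65900 km, T = 46.8 hours = 46.8 × 3600 s = 1.6848×10^5 s: μ = 4π²r³/T² = 3.98033×10^5 km³/s².
Semi-major axis of the transfer orbit: a_t = (65900 + 8260)/2 = 37080 km.
At periapsis, r = 8260 km.
Vis-viva: v = √[μ(2/r − 1/a_t)] = √[3.98033×10^5 × (2/8260 − 1/37080)] = 9.254 km/s.

v = 9.25 km/s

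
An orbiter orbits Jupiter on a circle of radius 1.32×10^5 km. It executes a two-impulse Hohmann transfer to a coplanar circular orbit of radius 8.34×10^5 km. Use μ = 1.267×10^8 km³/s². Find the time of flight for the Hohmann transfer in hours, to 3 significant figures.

t = 26.0 hours

The Hohmann ellipse has a_t = (r₁ + r₂)/2 = 4.830×10^5 km.
Half the transfer-orbit period gives t = π√(a_t³/μ) = 93690 s.
Converting: 93690 s ÷ 3600 s/hour = 26.0 hours.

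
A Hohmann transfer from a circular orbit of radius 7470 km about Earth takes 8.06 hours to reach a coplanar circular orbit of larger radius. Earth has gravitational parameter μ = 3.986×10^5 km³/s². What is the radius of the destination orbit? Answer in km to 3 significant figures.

r₂ = 57300 km

Transfer time t = 8.06 hours = 29016 s, and t = π√(a_t³/μ).
So a_t = (μ t²/π²)^(1/3) = (3.986×10^5 × (29016)² / π²)^(1/3) = 32397 km.
Since a_t = (r₁ + r₂)/2, r₂ = 2a_t − r₁ = 2×32397 − 7470 = 57324 km.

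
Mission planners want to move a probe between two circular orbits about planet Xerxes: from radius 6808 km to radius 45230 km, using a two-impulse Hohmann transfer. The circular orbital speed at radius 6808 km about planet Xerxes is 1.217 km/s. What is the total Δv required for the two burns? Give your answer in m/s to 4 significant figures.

From the circular-orbit relation v² = μ/r at r = 6808 km: μ = v²r = (1.217)² × 6808 = 10083.3 km³/s².
Transfer-ellipse semi-major axis a_t = (r₁ + r₂)/2 = (6808 + 45230)/2 = 26019 km.
Circular speed at r₁: v₁ = √(μ/r₁) = √(10083.3/6808) = 1.2170 km/s.
Transfer-orbit speed at r₁ (v² = μ(2/r − 1/a)): v_p = √[μ(2/r₁ − 1/a_t)] = 1.6046 km/s.
First burn Δv₁ = |v_p − v₁| = 0.3876 km/s.
Circular speed at r₂: v₂ = √(μ/r₂) = 0.47216 km/s.
Transfer-orbit speed at r₂: v_a = √[μ(2/r₂ − 1/a_t)] = 0.24152 km/s.
Second burn Δv₂ = |v₂ − v_a| = 0.2306 km/s.
Δv = Δv₁ + Δv₂ = 0.3876 + 0.2306 = 0.6182 km/s.

Δv = 618.2 m/s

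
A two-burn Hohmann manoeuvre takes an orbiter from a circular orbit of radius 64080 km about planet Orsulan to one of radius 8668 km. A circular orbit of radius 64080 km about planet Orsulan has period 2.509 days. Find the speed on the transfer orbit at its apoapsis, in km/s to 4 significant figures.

v = 0.9067 km/s

From Kepler's third law T² = 4π²r³/μ at r = 64080 km, T = 2.509 days = 2.509 × 86400 s = 2.167776×10^5 s: μ = 4π²r³/T² = 2.21054×10^5 km³/s².
The Hohmann ellipse has a_t = (r₁ + r₂)/2 = 36374 km.
At apoapsis, r = 64080 km.
From the vis-viva equation, v = √[μ(2/r − 1/a_t)] = 0.9067 km/s.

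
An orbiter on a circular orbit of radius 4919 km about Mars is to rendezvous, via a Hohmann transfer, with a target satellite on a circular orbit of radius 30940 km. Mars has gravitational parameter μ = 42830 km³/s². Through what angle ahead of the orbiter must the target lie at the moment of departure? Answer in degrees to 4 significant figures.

The Hohmann ellipse has a_t = (r₁ + r₂)/2 = 17929.5 km.
The half-period of the transfer ellipse is t = π√(a_t³/μ) = 36444.2 s.
The target's mean motion on its circular orbit is ω₂ = √(μ/r₂³) = 3.80271×10^-5 rad/s.
Angle swept by the target during transfer: ω₂·t = 1.38587 rad = 79.40°.
The orbiter traverses 180° on the transfer ellipse, so the target must lead by 180° − 79.40° = 100.6°.

φ = 100.6°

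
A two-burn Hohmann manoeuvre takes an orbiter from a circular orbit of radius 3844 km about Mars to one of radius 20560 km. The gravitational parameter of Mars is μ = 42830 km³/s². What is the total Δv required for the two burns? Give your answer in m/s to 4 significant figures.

Semi-major axis of the transfer orbit: a_t = (3844 + 20560)/2 = 12202 km.
Circular speed at r₁: v₁ = √(μ/r₁) = √(42830/3844) = 3.3380 km/s.
On the transfer ellipse at r₁, v² = μ(2/r − 1/a) gives v_p = √[μ(2/r₁ − 1/a_t)] = 4.3329 km/s.
First burn Δv₁ = |v_p − v₁| = 0.9949 km/s.
Circular speed at r₂: v₂ = √(μ/r₂) = 1.4433 km/s.
Transfer-orbit speed at r₂: v_a = √[μ(2/r₂ − 1/a_t)] = 0.81010 km/s.
Second burn Δv₂ = |v₂ − v_a| = 0.6332 km/s.
Δv = Δv₁ + Δv₂ = 0.9949 + 0.6332 = 1.628 km/s.

Δv = 1628 m/s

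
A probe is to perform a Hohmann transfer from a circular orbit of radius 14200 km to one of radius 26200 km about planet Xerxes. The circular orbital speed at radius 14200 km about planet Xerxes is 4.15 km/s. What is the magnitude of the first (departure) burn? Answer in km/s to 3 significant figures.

Δv₁ = 0.576 km/s

From the circular-orbit relation v² = μ/r at r = 14200 km: μ = v²r = (4.15)² × 14200 = 2.44560×10^5 km³/s².
The Hohmann ellipse has a_t = (r₁ + r₂)/2 = 20200 km.
On the circular orbit at r = 14200 km, v_c = √(μ/r) = 4.1500 km/s.
Vis-viva on the transfer ellipse at r = 14200 km gives v_t = √[μ(2/r − 1/a_t)] = 4.7263 km/s.
Δv₁ = |v_t − v_c| = |4.7263 − 4.1500| = 0.5763 km/s.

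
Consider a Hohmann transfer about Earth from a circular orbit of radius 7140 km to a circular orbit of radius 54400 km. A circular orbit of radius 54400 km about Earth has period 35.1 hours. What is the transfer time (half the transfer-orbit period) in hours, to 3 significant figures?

t = 7.47 hours

From Kepler's third law T² = 4π²r³/μ at r = 54400 km, T = 35.1 hours = 35.1 × 3600 s = 1.2636×10^5 s: μ = 4π²r³/T² = 3.98050×10^5 km³/s².
The Hohmann ellipse has a_t = (r₁ + r₂)/2 = 30770 km.
Half the transfer-orbit period gives t = π√(a_t³/μ) = 26880 s.
Converting: 26880 s ÷ 3600 s/hour = 7.47 hours.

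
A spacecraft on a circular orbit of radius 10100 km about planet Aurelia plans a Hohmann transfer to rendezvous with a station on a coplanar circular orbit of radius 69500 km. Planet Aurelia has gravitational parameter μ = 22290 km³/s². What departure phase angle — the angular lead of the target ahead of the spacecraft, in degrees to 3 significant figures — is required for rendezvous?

Transfer-ellipse semi-major axis a_t = (r₁ + r₂)/2 = (10100 + 69500)/2 = 39800 km.
The half-period of the transfer ellipse is t = π√(a_t³/μ) = 1.67078×10^5 s.
The target's mean motion on its circular orbit is ω₂ = √(μ/r₂³) = 8.14850×10^-6 rad/s.
Angle swept by the target during transfer: ω₂·t = 1.3614 rad = 78.00°.
The spacecraft traverses 180° on the transfer ellipse, so the target must lead by 180° − 78.00° = 102°.

φ = 102°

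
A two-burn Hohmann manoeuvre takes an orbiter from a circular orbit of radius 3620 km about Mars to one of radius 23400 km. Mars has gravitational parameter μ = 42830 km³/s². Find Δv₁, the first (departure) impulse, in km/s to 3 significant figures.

Δv₁ = 1.09 km/s

Transfer-ellipse semi-major axis a_t = (r₁ + r₂)/2 = (3620 + 23400)/2 = 13510 km.
On the circular orbit at r = 3620 km, v_c = √(μ/r) = 3.440 km/s.
Vis-viva on the transfer ellipse at r = 3620 km gives v_t = √[μ(2/r − 1/a_t)] = 4.527 km/s.
Δv₁ = |v_t − v_c| = |4.527 − 3.440| = 1.087 km/s.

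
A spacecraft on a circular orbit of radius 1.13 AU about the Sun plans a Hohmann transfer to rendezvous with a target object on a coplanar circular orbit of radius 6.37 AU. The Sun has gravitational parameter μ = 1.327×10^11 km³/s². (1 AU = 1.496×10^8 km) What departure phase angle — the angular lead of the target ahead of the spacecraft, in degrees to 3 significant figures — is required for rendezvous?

φ = 98.7°

In km: r₁ = 1.13 × 1.496×10^8 = 1.69048×10^8 km; r₂ = 6.37 × 1.496×10^8 = 9.52952×10^8 km.
The Hohmann ellipse has a_t = (r₁ + r₂)/2 = 5.610×10^8 km.
The half-period of the transfer ellipse is t = π√(a_t³/μ) = 1.146×10^8 s.
Target angular speed ω₂ = √(μ/r₂³) = 1.238×10^-8 rad/s.
Angle swept by the target during transfer: ω₂·t = 1.419 rad = 81.30°.
The spacecraft traverses 180° on the transfer ellipse, so the target must lead by 180° − 81.30° = 98.7°.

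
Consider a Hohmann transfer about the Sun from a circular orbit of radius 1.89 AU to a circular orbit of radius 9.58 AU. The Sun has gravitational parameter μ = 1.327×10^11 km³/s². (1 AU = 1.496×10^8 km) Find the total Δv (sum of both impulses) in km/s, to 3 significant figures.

Δv = 10.4 km/s

In km: r₁ = 1.89 × 1.496×10^8 = 2.82744×10^8 km; r₂ = 9.58 × 1.496×10^8 = 1.433168×10^9 km.
Transfer-ellipse semi-major axis a_t = (r₁ + r₂)/2 = (2.82744×10^8 + 1.433168×10^9)/2 = 8.57956×10^8 km.
At r₁ the circular-orbit speed is v₁ = √(μ/r₁) = 21.6640 km/s.
On the transfer ellipse at r₁, v² = μ(2/r − 1/a) gives v_p = √[μ(2/r₁ − 1/a_t)] = 27.9998 km/s.
First burn Δv₁ = |v_p − v₁| = 6.3358 km/s.
At r₂, v₂ = √(μ/r₂) = 9.6225 km/s.
Transfer-orbit speed at r₂: v_a = √[μ(2/r₂ − 1/a_t)] = 5.5240 km/s.
Second burn Δv₂ = |v₂ − v_a| = 4.0985 km/s.
Δv = Δv₁ + Δv₂ = 6.3358 + 4.0985 = 10.43 km/s.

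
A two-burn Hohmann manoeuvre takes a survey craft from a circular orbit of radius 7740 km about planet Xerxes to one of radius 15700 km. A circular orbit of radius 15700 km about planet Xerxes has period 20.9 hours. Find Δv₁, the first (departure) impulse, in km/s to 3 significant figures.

Δv₁ = 0.294 km/s

From Kepler's third law T² = 4π²r³/μ at r = 15700 km, T = 20.9 hours = 20.9 × 3600 s = 75240 s: μ = 4π²r³/T² = 26987.4 km³/s².
The Hohmann ellipse has a_t = (r₁ + r₂)/2 = 11720 km.
On the circular orbit at r = 7740 km, v_c = √(μ/r) = 1.8673 km/s.
Vis-viva on the transfer ellipse at r = 7740 km gives v_t = √[μ(2/r − 1/a_t)] = 2.1612 km/s.
Δv₁ = |v_t − v_c| = |2.1612 − 1.8673| = 0.2939 km/s.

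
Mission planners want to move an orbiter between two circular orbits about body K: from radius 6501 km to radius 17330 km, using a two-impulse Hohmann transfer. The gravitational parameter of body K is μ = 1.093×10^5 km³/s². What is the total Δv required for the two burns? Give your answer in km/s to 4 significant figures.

Transfer-ellipse semi-major axis a_t = (r₁ + r₂)/2 = (6501 + 17330)/2 = 11915.5 km.
At r₁ the circular-orbit speed is v₁ = √(μ/r₁) = 4.10034 km/s.
On the transfer ellipse at r₁, vis-viva equation gives v_p = √[μ(2/r₁ − 1/a_t)] = 4.94496 km/s.
First burn Δv₁ = |v_p − v₁| = 0.8446 km/s.
Circular speed at r₂: v₂ = √(μ/r₂) = 2.5114 km/s.
Transfer-orbit speed at r₂: v_a = √[μ(2/r₂ − 1/a_t)] = 1.8550 km/s.
Second burn Δv₂ = |v₂ − v_a| = 0.6564 km/s.
Total Δv = Δv₁ + Δv₂ = 1.501 km/s.

Δv = 1.501 km/s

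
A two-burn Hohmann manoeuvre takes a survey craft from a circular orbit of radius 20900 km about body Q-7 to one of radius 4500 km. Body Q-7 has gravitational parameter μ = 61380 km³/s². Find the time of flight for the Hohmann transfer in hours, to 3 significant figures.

Transfer-ellipse semi-major axis a_t = (r₁ + r₂)/2 = (20900 + 4500)/2 = 12700 km.
By Kepler's third law the transfer-orbit period is T = 2π√(a_t³/μ), so t = T/2 = 18150 s.
Converting: 18150 s ÷ 3600 s/hour = 5.04 hours.

t = 5.04 hours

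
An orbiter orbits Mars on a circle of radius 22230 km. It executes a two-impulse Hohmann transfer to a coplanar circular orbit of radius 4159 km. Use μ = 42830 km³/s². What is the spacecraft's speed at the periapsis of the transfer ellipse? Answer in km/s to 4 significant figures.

The Hohmann ellipse has a_t = (r₁ + r₂)/2 = 13194.5 km.
The periapsis of the transfer ellipse is at r = 4159 km.
Vis-viva: v = √[μ(2/r − 1/a_t)] = √[42830 × (2/4159 − 1/13194.5)] = 4.165 km/s.

v = 4.165 km/s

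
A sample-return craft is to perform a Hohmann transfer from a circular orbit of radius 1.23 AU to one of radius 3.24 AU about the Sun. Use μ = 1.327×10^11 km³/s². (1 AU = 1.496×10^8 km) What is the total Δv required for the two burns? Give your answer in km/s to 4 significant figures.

In km: r₁ = 1.23 × 1.496×10^8 = 1.84008×10^8 km; r₂ = 3.24 × 1.496×10^8 = 4.84704×10^8 km.
Transfer-ellipse semi-major axis a_t = (r₁ + r₂)/2 = (1.84008×10^8 + 4.84704×10^8)/2 = 3.34356×10^8 km.
At r₁ the circular-orbit speed is v₁ = √(μ/r₁) = 26.8545 km/s.
Transfer-orbit speed at r₁ (vis-viva): v_p = √[μ(2/r₁ − 1/a_t)] = 32.3334 km/s.
First burn Δv₁ = |v_p − v₁| = 5.479 km/s.
Circular speed at r₂: v₂ = √(μ/r₂) = 16.546 km/s.
Transfer-orbit speed at r₂: v_a = √[μ(2/r₂ − 1/a_t)] = 12.275 km/s.
Second burn Δv₂ = |v₂ − v_a| = 4.271 km/s.
Δv = Δv₁ + Δv₂ = 5.479 + 4.271 = 9.750 km/s.

Δv = 9.750 km/s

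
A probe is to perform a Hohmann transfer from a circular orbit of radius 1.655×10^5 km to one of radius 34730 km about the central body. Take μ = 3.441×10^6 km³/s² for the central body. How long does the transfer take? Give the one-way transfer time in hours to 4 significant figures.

Semi-major axis of the transfer orbit: a_t = (1.655×10^5 + 34730)/2 = 1.00115×10^5 km.
Transfer time t = π√(a_t³/μ) = π√((1.00115×10^5)³ / 3.441×10^6) = 53650 s.
Converting: 53650 s ÷ 3600 s/hour = 14.90 hours.

t = 14.90 hours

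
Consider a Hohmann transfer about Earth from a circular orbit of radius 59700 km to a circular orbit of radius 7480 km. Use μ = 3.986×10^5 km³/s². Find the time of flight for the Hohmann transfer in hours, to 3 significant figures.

Semi-major axis of the transfer orbit: a_t = (59700 + 7480)/2 = 33590 km.
Transfer time t = π√(a_t³/μ) = π√((33590)³ / 3.986×10^5) = 30630 s.
Converting: 30630 s ÷ 3600 s/hour = 8.51 hours.

t = 8.51 hours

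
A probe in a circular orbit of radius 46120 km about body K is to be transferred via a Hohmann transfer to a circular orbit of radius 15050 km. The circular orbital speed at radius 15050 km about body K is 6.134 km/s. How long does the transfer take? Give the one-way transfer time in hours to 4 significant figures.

From the circular-orbit relation v² = μ/r at r = 15050 km: μ = v²r = (6.134)² × 15050 = 5.66271×10^5 km³/s².
Semi-major axis of the transfer orbit: a_t = (46120 + 15050)/2 = 30585 km.
By Kepler's third law the transfer-orbit period is T = 2π√(a_t³/μ), so t = T/2 = 22330 s.
Converting: 22330 s ÷ 3600 s/hour = 6.203 hours.

t = 6.203 hours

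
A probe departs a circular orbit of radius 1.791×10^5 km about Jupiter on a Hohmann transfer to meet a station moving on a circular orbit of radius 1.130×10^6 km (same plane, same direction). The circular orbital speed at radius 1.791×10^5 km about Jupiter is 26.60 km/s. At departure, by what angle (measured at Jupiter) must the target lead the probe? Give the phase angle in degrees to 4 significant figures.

φ = 100.6°

From the circular-orbit relation v² = μ/r at r = 1.791×10^5 km: μ = v²r = (26.60)² × 1.791×10^5 = 1.26724×10^8 km³/s².
Transfer-ellipse semi-major axis a_t = (r₁ + r₂)/2 = (1.791×10^5 + 1.130×10^6)/2 = 6.5455×10^5 km.
Transfer time t = π√(a_t³/μ) = 1.47786×10^5 s.
The target's mean motion on its circular orbit is ω₂ = √(μ/r₂³) = 9.37156×10^-6 rad/s.
Angle swept by the target during transfer: ω₂·t = 1.38499 rad = 79.354°.
The probe traverses 180° on the transfer ellipse, so the target must lead by 180° − 79.354° = 100.6°.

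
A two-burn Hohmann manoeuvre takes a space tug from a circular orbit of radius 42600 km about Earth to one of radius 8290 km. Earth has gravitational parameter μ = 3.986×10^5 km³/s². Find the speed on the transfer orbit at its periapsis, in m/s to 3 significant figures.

v = 8970 m/s

Transfer-ellipse semi-major axis a_t = (r₁ + r₂)/2 = (42600 + 8290)/2 = 25445 km.
At periapsis, r = 8290 km.
Vis-viva: v = √[μ(2/r − 1/a_t)] = √[3.986×10^5 × (2/8290 − 1/25445)] = 8.972 km/s.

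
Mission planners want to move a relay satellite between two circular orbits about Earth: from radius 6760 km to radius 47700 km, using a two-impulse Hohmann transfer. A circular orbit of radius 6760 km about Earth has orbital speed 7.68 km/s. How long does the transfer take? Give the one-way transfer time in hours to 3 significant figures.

From the circular-orbit relation v² = μ/r at r = 6760 km: μ = v²r = (7.68)² × 6760 = 3.98721×10^5 km³/s².
The Hohmann ellipse has a_t = (r₁ + r₂)/2 = 27230 km.
Transfer time t = π√(a_t³/μ) = π√((27230)³ / 3.98721×10^5) = 22360 s.
Converting: 22360 s ÷ 3600 s/hour = 6.21 hours.

t = 6.21 hours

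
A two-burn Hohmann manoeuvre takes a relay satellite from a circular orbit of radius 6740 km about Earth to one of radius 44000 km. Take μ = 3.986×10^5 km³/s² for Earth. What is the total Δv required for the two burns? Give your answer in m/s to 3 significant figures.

The Hohmann ellipse has a_t = (r₁ + r₂)/2 = 25370 km.
Circular speed at r₁: v₁ = √(μ/r₁) = √(3.986×10^5/6740) = 7.690219 km/s.
On the transfer ellipse at r₁, v² = μ(2/r − 1/a) gives v_p = √[μ(2/r₁ − 1/a_t)] = 10.12756 km/s.
First burn Δv₁ = |v_p − v₁| = 2.4373 km/s.
At r₂, v₂ = √(μ/r₂) = 3.00983 km/s.
Transfer-orbit speed at r₂: v_a = √[μ(2/r₂ − 1/a_t)] = 1.55136 km/s.
Second burn Δv₂ = |v₂ − v_a| = 1.4585 km/s.
Δv = Δv₁ + Δv₂ = 2.4373 + 1.4585 = 3.896 km/s.

Δv = 3900 m/s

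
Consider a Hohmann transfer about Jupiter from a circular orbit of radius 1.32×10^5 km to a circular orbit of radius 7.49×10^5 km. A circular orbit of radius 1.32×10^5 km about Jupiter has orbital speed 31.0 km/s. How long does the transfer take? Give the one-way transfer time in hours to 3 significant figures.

From the circular-orbit relation v² = μ/r at r = 1.32×10^5 km: μ = v²r = (31.0)² × 1.32×10^5 = 1.26852×10^8 km³/s².
Semi-major axis of the transfer orbit: a_t = (1.320×10^5 + 7.490×10^5)/2 = 4.405×10^5 km.
By Kepler's third law the transfer-orbit period is T = 2π√(a_t³/μ), so t = T/2 = 81550 s.
Converting: 81550 s ÷ 3600 s/hour = 22.7 hours.

t = 22.7 hours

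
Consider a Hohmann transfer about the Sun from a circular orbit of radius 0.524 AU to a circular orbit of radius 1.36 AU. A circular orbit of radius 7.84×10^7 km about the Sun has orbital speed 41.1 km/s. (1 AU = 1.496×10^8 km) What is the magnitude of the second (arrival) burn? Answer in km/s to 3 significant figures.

Δv₂ = 6.48 km/s

From the circular-orbit relation v² = μ/r at r = 7.84×10^7 km: μ = v²r = (41.1)² × 7.84×10^7 = 1.32434×10^11 km³/s².
In km: r₁ = 0.524 × 1.496×10^8 = 7.83904×10^7 km; r₂ = 1.36 × 1.496×10^8 = 2.03456×10^8 km.
The Hohmann ellipse has a_t = (r₁ + r₂)/2 = 1.409232×10^8 km.
Circular speed at r = 2.03456×10^8 km: v_c = √(μ/r) = 25.5132 km/s.
Vis-viva on the transfer ellipse at r = 2.03456×10^8 km gives v_t = √[μ(2/r − 1/a_t)] = 19.0285 km/s.
Δv₂ = |v_t − v_c| = |19.0285 − 25.5132| = 6.485 km/s.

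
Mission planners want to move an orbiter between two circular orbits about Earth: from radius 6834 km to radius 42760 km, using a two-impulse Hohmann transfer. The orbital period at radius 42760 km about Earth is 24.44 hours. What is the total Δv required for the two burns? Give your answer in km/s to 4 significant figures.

Δv = 3.843 km/s

From Kepler's third law T² = 4π²r³/μ at r = 42760 km, T = 24.44 hours = 24.44 × 3600 s = 87984 s: μ = 4π²r³/T² = 3.98718×10^5 km³/s².
Semi-major axis of the transfer orbit: a_t = (6834 + 42760)/2 = 24797 km.
Circular speed at r₁: v₁ = √(μ/r₁) = √(3.98718×10^5/6834) = 7.638 km/s.
On the transfer ellipse at r₁, v² = μ(2/r − 1/a) gives v_p = √[μ(2/r₁ − 1/a_t)] = 10.03 km/s.
First burn Δv₁ = |v_p − v₁| = 2.392 km/s.
At r₂, v₂ = √(μ/r₂) = 3.054 km/s.
Transfer-orbit speed at r₂: v_a = √[μ(2/r₂ − 1/a_t)] = 1.603 km/s.
Second burn Δv₂ = |v₂ − v_a| = 1.451 km/s.
Total Δv = Δv₁ + Δv₂ = 3.843 km/s.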